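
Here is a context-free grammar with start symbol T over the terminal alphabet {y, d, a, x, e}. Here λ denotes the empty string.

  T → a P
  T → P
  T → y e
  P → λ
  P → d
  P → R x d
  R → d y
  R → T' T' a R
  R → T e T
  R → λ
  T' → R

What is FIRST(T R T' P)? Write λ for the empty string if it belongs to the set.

FIRST(T) = {λ, a, d, e, x, y}  (via P)
FIRST(P) = {λ, a, d, e, x, y}  (via R x d)
FIRST(R) = {λ, a, d, e, x, y}  (via T' T' a R, T e T)
FIRST(T') = {λ, a, d, e, x, y}  (via R)
FIRST(T R T' P): take FIRST of each symbol in turn, carrying on past any symbol whose FIRST contains λ; result {λ, a, d, e, x, y}.

{λ, a, d, e, x, y}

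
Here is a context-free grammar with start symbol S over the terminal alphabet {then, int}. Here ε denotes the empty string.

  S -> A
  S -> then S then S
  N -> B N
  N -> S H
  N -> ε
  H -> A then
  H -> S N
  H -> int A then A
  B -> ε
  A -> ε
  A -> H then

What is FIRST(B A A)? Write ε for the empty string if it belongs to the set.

FIRST(B) = {ε}
FIRST(S) = {ε, int, then}  (via A)
FIRST(N) = {ε, int, then}  (via B N, S H)
FIRST(H) = {ε, int, then}  (via A then, S N)
FIRST(A) = {ε, int, then}  (via H then)
FIRST(B A A): take FIRST of each symbol in turn, carrying on past any symbol whose FIRST contains ε; result {ε, int, then}.

{ε, int, then}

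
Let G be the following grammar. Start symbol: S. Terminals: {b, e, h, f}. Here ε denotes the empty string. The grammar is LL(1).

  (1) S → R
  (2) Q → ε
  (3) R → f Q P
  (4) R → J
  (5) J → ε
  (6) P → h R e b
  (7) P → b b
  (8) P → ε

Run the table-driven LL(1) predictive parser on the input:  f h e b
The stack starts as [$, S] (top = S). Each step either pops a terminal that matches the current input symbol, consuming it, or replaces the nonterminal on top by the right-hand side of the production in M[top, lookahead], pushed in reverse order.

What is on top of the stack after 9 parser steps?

b

step 1: stack=$ S  input=f h e b $  — expand S → R
step 2: stack=$ R  input=f h e b $  — expand R → f Q P
step 3: stack=$ P Q f  input=f h e b $  — match f
step 4: stack=$ P Q  input=h e b $  — expand Q → ε
step 5: stack=$ P  input=h e b $  — expand P → h R e b
step 6: stack=$ b e R h  input=h e b $  — match h
step 7: stack=$ b e R  input=e b $  — expand R → J
step 8: stack=$ b e J  input=e b $  — expand J → ε
step 9: stack=$ b e  input=e b $  — match e
Stack after step 9: $ b (top = b).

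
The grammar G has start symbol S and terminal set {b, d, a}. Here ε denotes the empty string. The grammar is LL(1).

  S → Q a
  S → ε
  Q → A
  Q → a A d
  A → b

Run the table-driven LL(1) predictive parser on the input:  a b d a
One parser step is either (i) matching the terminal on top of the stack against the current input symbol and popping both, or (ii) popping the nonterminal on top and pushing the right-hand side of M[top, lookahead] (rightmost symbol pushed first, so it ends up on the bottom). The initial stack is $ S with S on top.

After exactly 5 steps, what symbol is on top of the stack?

step 1: stack=$ S  input=a b d a $  — expand S → Q a
step 2: stack=$ a Q  input=a b d a $  — expand Q → a A d
step 3: stack=$ a d A a  input=a b d a $  — match a
step 4: stack=$ a d A  input=b d a $  — expand A → b
step 5: stack=$ a d b  input=b d a $  — match b
Stack after step 5: $ a d (top = d).

d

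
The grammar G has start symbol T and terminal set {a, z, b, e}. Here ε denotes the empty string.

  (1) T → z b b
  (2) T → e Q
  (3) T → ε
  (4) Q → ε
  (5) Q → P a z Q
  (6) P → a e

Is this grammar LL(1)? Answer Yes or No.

Yes

FIRST(T) = {ε, e, z}
FIRST(Q) = {ε, a}
FIRST(P) = {a}
FOLLOW(T) = {$}
FOLLOW(Q) = {$}
FOLLOW(P) = {a}
Each cell of M receives at most one production.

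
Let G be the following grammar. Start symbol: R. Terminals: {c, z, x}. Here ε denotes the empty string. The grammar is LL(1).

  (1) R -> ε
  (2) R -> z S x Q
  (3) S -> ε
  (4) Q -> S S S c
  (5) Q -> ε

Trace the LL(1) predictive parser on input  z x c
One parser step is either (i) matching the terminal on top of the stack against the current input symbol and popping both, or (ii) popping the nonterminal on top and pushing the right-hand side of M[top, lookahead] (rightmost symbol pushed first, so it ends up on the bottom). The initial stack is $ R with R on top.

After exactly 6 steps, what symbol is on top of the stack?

     Stack      Input    Action
  1  $ R        z x c $  expand R -> z S x Q
  2  $ Q x S z  z x c $  match z
  3  $ Q x S    x c $    expand S -> ε
  4  $ Q x      x c $    match x
  5  $ Q        c $      expand Q -> S S S c
  6  $ c S S S  c $      expand S -> ε
Stack after step 6: $ c S S (top = S).

S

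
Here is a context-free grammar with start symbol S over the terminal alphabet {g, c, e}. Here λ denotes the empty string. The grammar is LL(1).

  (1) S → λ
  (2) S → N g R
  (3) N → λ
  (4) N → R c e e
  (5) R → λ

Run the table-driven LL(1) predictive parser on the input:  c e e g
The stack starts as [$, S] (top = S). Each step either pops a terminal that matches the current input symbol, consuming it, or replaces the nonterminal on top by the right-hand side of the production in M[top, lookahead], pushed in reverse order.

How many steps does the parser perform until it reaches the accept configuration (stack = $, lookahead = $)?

8

step 1: stack=$ S  input=c e e g $  — expand S → N g R
step 2: stack=$ R g N  input=c e e g $  — expand N → R c e e
step 3: stack=$ R g e e c R  input=c e e g $  — expand R → λ
step 4: stack=$ R g e e c  input=c e e g $  — match c
step 5: stack=$ R g e e  input=e e g $  — match e
step 6: stack=$ R g e  input=e g $  — match e
step 7: stack=$ R g  input=g $  — match g
step 8: stack=$ R  input=$  — expand R → λ
Accept reached after 8 steps.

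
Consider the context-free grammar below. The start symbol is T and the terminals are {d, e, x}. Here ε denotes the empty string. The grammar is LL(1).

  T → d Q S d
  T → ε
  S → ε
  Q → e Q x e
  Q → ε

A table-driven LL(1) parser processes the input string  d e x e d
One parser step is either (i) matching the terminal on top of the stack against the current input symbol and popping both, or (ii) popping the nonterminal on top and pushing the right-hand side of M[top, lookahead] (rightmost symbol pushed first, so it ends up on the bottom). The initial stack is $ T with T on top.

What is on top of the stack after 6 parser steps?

     Stack          Input        Action
  1  $ T            d e x e d $  expand T → d Q S d
  2  $ d S Q d      d e x e d $  match d
  3  $ d S Q        e x e d $    expand Q → e Q x e
  4  $ d S e x Q e  e x e d $    match e
  5  $ d S e x Q    x e d $      expand Q → ε
  6  $ d S e x      x e d $      match x
Stack after step 6: $ d S e (top = e).

e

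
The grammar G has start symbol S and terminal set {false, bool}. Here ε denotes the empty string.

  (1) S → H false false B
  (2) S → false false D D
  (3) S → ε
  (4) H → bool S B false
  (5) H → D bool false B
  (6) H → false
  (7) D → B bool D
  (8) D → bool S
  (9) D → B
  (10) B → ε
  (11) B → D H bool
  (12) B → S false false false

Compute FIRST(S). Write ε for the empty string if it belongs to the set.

FIRST(S): from S→H false false B we get {bool, false}; from S→false false D D we get {false}; from S→ε we get {ε}. So FIRST(S) = {ε, bool, false}.
FIRST(H): from H→bool S B false we get {bool}; from H→D bool false B we get {bool, false}; from H→false we get {false}. So FIRST(H) = {bool, false}.
FIRST(D): from D→B bool D we get {bool, false}; from D→bool S we get {bool}; from D→B we get {ε, bool, false}. So FIRST(D) = {ε, bool, false}.
FIRST(B): from B→ε we get {ε}; from B→D H bool we get {bool, false}; from B→S false false false we get {bool, false}. So FIRST(B) = {ε, bool, false}.

{ε, bool, false}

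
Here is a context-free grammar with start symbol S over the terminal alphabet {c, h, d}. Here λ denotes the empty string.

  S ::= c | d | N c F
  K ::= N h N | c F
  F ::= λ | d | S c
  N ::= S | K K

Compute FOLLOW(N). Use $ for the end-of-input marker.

{c, d, h}

FIRST(S): from S::=c we get {c}; from S::=d we get {d}; from S::=N c F we get {c, d}. So FIRST(S) = {c, d}.
FIRST(F): from F::=λ we get {λ}; from F::=d we get {d}; from F::=S c we get {c, d}. So FIRST(F) = {λ, c, d}.
FIRST(K): from K::=N h N we get {c, d}; from K::=c F we get {c}. So FIRST(K) = {c, d}.
FIRST(N): from N::=S we get {c, d}; from N::=K K we get {c, d}. So FIRST(N) = {c, d}.
FOLLOW(S) includes $ since S is the start symbol.
FOLLOW(S): in F::=S c, S is followed by c with FIRST {c}; in N::=S, the suffix after S is empty, so FOLLOW(S) ⊇ FOLLOW(N) = {c, d, h}. Thus FOLLOW(S) = {$, c, d, h}.
FOLLOW(K): in N::=K K (occurrence 1), K is followed by K with FIRST {c, d}; in N::=K K (occurrence 2), the suffix after K is empty, so FOLLOW(K) ⊇ FOLLOW(N) = {c, d, h}. Thus FOLLOW(K) = {c, d, h}.
FOLLOW(F): in S::=N c F, the suffix after F is empty, so FOLLOW(F) ⊇ FOLLOW(S) = {$, c, d, h}; in K::=c F, the suffix after F is empty, so FOLLOW(F) ⊇ FOLLOW(K) = {c, d, h}. Thus FOLLOW(F) = {$, c, d, h}.
FOLLOW(N): in S::=N c F, N is followed by c F with FIRST {c}; in K::=N h N (occurrence 1), N is followed by h N with FIRST {h}; in K::=N h N (occurrence 2), the suffix after N is empty, so FOLLOW(N) ⊇ FOLLOW(K) = {c, d, h}. Thus FOLLOW(N) = {c, d, h}.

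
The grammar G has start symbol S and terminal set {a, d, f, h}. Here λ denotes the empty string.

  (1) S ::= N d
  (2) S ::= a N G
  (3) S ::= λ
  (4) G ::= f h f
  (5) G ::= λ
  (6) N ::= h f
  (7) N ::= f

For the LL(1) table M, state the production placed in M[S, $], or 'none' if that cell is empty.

S ::= λ

FIRST(G) = {λ, f}
FIRST(N) = {f, h}
FIRST(S) = {λ, a, f, h}  (via N d)
FOLLOW(S) includes $ since S is the start symbol.
FOLLOW(S): S appears on no right-hand side. Thus FOLLOW(S) = {$}.
For S ::= N d: FIRST(N d) = {f, h}, so it goes in M[S, t] for t ∈ {f, h}.
For S ::= a N G: FIRST(a N G) = {a}, so it goes in M[S, t] for t ∈ {a}.
For S ::= λ: FIRST(λ) = {λ}, so it goes in M[S, t] for t ∈ {}; since λ ∈ FIRST, also for every t ∈ FOLLOW(S) = {$}.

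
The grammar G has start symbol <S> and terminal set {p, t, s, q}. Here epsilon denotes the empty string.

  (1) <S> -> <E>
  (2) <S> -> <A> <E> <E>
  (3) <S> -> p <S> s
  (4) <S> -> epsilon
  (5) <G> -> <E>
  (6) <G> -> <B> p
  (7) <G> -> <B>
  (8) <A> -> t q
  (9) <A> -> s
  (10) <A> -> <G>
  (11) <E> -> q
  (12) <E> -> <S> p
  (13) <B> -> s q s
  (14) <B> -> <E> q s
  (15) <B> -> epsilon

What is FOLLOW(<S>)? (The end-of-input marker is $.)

FIRST(<S>) = {epsilon, p, q, s, t}  (via <E>, <A> <E> <E>)
FIRST(<E>) = {p, q, s, t}  (via <S> p)
FIRST(<B>) = {epsilon, p, q, s, t}  (via <E> q s)
FIRST(<G>) = {epsilon, p, q, s, t}  (via <E>, <B> p, <B>)
FIRST(<A>) = {epsilon, p, q, s, t}  (via <G>)
FOLLOW(<S>) includes $ since <S> is the start symbol.
FOLLOW(<S>): in <S>->p <S> s, <S> is followed by s with FIRST {s}; in <E>-><S> p, <S> is followed by p with FIRST {p}. Thus FOLLOW(<S>) = {$, p, s}.
FOLLOW(<A>): in <S>-><A> <E> <E>, <A> is followed by <E> <E> with FIRST {p, q, s, t}. Thus FOLLOW(<A>) = {p, q, s, t}.
FOLLOW(<G>): in <A>-><G>, the suffix after <G> is empty, so FOLLOW(<G>) ⊇ FOLLOW(<A>) = {p, q, s, t}. Thus FOLLOW(<G>) = {p, q, s, t}.
FOLLOW(<E>): in <S>-><E>, the suffix after <E> is empty, so FOLLOW(<E>) ⊇ FOLLOW(<S>) = {$, p, s}; in <S>-><A> <E> <E> (occurrence 1), <E> is followed by <E> with FIRST {p, q, s, t}; in <S>-><A> <E> <E> (occurrence 2), the suffix after <E> is empty, so FOLLOW(<E>) ⊇ FOLLOW(<S>) = {$, p, s}; in <G>-><E>, the suffix after <E> is empty, so FOLLOW(<E>) ⊇ FOLLOW(<G>) = {p, q, s, t}; in <B>-><E> q s, <E> is followed by q s with FIRST {q}. Thus FOLLOW(<E>) = {$, p, q, s, t}.
FOLLOW(<B>): in <G>-><B> p, <B> is followed by p with FIRST {p}; in <G>-><B>, the suffix after <B> is empty, so FOLLOW(<B>) ⊇ FOLLOW(<G>) = {p, q, s, t}. Thus FOLLOW(<B>) = {p, q, s, t}.

{$, p, s}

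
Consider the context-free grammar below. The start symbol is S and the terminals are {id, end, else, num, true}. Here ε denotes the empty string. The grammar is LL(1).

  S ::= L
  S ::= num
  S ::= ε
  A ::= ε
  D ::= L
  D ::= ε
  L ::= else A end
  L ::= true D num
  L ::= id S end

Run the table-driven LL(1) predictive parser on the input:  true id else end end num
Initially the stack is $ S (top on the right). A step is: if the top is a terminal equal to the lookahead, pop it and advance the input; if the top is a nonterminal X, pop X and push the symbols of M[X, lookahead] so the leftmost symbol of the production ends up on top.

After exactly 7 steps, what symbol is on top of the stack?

step 1: stack=$ S  input=true id else end end num $  — expand S ::= L
step 2: stack=$ L  input=true id else end end num $  — expand L ::= true D num
step 3: stack=$ num D true  input=true id else end end num $  — match true
step 4: stack=$ num D  input=id else end end num $  — expand D ::= L
step 5: stack=$ num L  input=id else end end num $  — expand L ::= id S end
step 6: stack=$ num end S id  input=id else end end num $  — match id
step 7: stack=$ num end S  input=else end end num $  — expand S ::= L
Stack after step 7: $ num end L (top = L).

L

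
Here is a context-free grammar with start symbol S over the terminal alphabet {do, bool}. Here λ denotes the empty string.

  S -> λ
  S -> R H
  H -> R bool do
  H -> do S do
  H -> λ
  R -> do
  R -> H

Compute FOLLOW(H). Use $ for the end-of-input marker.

{$, bool, do}

FIRST(S) = {λ, bool, do}  (via R H)
FIRST(H) = {λ, bool, do}  (via R bool do)
FIRST(R) = {λ, bool, do}  (via H)
FOLLOW(S) includes $ since S is the start symbol.
FOLLOW(S): in H->do S do, S is followed by do with FIRST {do}. Thus FOLLOW(S) = {$, do}.
FOLLOW(R): in S->R H, R is followed by H with FIRST {λ, bool, do}; in S->R H, the suffix after R is nullable, so FOLLOW(R) ⊇ FOLLOW(S) = {$, do}; in H->R bool do, R is followed by bool do with FIRST {bool}. Thus FOLLOW(R) = {$, bool, do}.
FOLLOW(H): in S->R H, the suffix after H is empty, so FOLLOW(H) ⊇ FOLLOW(S) = {$, do}; in R->H, the suffix after H is empty, so FOLLOW(H) ⊇ FOLLOW(R) = {$, bool, do}. Thus FOLLOW(H) = {$, bool, do}.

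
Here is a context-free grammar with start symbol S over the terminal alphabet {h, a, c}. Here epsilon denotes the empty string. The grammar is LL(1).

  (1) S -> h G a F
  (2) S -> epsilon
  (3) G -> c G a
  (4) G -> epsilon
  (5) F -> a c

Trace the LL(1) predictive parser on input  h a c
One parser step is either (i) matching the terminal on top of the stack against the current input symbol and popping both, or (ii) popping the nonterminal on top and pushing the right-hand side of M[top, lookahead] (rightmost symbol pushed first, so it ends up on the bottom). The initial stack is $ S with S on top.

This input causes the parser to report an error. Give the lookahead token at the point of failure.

c

step 1: stack=$ S  input=h a c $  — expand S -> h G a F
step 2: stack=$ F a G h  input=h a c $  — match h
step 3: stack=$ F a G  input=a c $  — expand G -> epsilon
step 4: stack=$ F a  input=a c $  — match a
step 5: stack=$ F  input=c $  — error: M[F, c] is empty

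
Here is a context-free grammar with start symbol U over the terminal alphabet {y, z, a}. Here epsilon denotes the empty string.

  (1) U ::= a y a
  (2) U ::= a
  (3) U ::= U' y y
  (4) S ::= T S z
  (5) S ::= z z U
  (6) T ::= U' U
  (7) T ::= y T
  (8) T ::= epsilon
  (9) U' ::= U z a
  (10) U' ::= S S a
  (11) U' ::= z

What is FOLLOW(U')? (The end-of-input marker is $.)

{a, y, z}

FIRST(U): from U::=a y a we get {a}; from U::=a we get {a}; from U::=U' y y we get {a, y, z}. So FIRST(U) = {a, y, z}.
FIRST(S): from S::=T S z we get {a, y, z}; from S::=z z U we get {z}. So FIRST(S) = {a, y, z}.
FIRST(U'): from U'::=U z a we get {a, y, z}; from U'::=S S a we get {a, y, z}; from U'::=z we get {z}. So FIRST(U') = {a, y, z}.
FIRST(T): from T::=U' U we get {a, y, z}; from T::=y T we get {y}; from T::=epsilon we get {epsilon}. So FIRST(T) = {epsilon, a, y, z}.
FOLLOW(U) includes $ since U is the start symbol.
FOLLOW(S): in S::=T S z, S is followed by z with FIRST {z}; in U'::=S S a (occurrence 1), S is followed by S a with FIRST {a, y, z}; in U'::=S S a (occurrence 2), S is followed by a with FIRST {a}. Thus FOLLOW(S) = {a, y, z}.
FOLLOW(T): in S::=T S z, T is followed by S z with FIRST {a, y, z}; in T::=y T, the suffix after T is empty (adds nothing new). Thus FOLLOW(T) = {a, y, z}.
FOLLOW(U): in S::=z z U, the suffix after U is empty, so FOLLOW(U) ⊇ FOLLOW(S) = {a, y, z}; in T::=U' U, the suffix after U is empty, so FOLLOW(U) ⊇ FOLLOW(T) = {a, y, z}; in U'::=U z a, U is followed by z a with FIRST {z}. Thus FOLLOW(U) = {$, a, y, z}.
FOLLOW(U'): in U::=U' y y, U' is followed by y y with FIRST {y}; in T::=U' U, U' is followed by U with FIRST {a, y, z}. Thus FOLLOW(U') = {a, y, z}.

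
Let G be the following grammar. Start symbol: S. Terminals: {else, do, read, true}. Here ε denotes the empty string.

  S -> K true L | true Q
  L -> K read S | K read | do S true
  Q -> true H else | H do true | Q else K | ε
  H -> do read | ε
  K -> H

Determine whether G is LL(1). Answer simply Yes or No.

FIRST(S) = {do, true}
FIRST(L) = {do, read}
FIRST(Q) = {ε, do, else, true}
FIRST(H) = {ε, do}
FIRST(K) = {ε, do}
FOLLOW(S) = {$, true}
FOLLOW(L) = {$, true}
FOLLOW(Q) = {$, else, true}
FOLLOW(H) = {$, do, else, read, true}
FOLLOW(K) = {$, else, read, true}
Cell M[H, do] receives both H -> do read and H -> ε — the grammar is not LL(1).

No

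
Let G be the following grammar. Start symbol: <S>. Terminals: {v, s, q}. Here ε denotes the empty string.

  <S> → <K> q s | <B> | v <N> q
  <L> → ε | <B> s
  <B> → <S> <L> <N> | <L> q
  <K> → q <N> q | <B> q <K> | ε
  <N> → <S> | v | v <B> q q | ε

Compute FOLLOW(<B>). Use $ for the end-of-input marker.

{$, q, s, v}

FIRST(<S>): from <S>→<K> q s we get {q, v}; from <S>→<B> we get {q, v}; from <S>→v <N> q we get {v}. So FIRST(<S>) = {q, v}.
FIRST(<N>): from <N>→<S> we get {q, v}; from <N>→v we get {v}; from <N>→v <B> q q we get {v}; from <N>→ε we get {ε}. So FIRST(<N>) = {ε, q, v}.
FIRST(<L>): from <L>→ε we get {ε}; from <L>→<B> s we get {q, v}. So FIRST(<L>) = {ε, q, v}.
FIRST(<B>): from <B>→<S> <L> <N> we get {q, v}; from <B>→<L> q we get {q, v}. So FIRST(<B>) = {q, v}.
FIRST(<K>): from <K>→q <N> q we get {q}; from <K>→<B> q <K> we get {q, v}; from <K>→ε we get {ε}. So FIRST(<K>) = {ε, q, v}.
FOLLOW(<S>) includes $ since <S> is the start symbol.
FOLLOW(<K>): in <S>→<K> q s, <K> is followed by q s with FIRST {q}; in <K>→<B> q <K>, the suffix after <K> is empty (adds nothing new). Thus FOLLOW(<K>) = {q}.
FOLLOW(<S>): in <B>→<S> <L> <N>, <S> is followed by <L> <N> with FIRST {ε, q, v}; in <B>→<S> <L> <N>, the suffix after <S> is nullable, so FOLLOW(<S>) ⊇ FOLLOW(<B>) = {$, q, s, v}; in <N>→<S>, the suffix after <S> is empty, so FOLLOW(<S>) ⊇ FOLLOW(<N>) = {$, q, s, v}. Thus FOLLOW(<S>) = {$, q, s, v}.
FOLLOW(<B>): in <S>→<B>, the suffix after <B> is empty, so FOLLOW(<B>) ⊇ FOLLOW(<S>) = {$, q, s, v}; in <L>→<B> s, <B> is followed by s with FIRST {s}; in <K>→<B> q <K>, <B> is followed by q <K> with FIRST {q}; in <N>→v <B> q q, <B> is followed by q q with FIRST {q}. Thus FOLLOW(<B>) = {$, q, s, v}.
FOLLOW(<L>): in <B>→<S> <L> <N>, <L> is followed by <N> with FIRST {ε, q, v}; in <B>→<S> <L> <N>, the suffix after <L> is nullable, so FOLLOW(<L>) ⊇ FOLLOW(<B>) = {$, q, s, v}; in <B>→<L> q, <L> is followed by q with FIRST {q}. Thus FOLLOW(<L>) = {$, q, s, v}.
FOLLOW(<N>): in <S>→v <N> q, <N> is followed by q with FIRST {q}; in <B>→<S> <L> <N>, the suffix after <N> is empty, so FOLLOW(<N>) ⊇ FOLLOW(<B>) = {$, q, s, v}; in <K>→q <N> q, <N> is followed by q with FIRST {q}. Thus FOLLOW(<N>) = {$, q, s, v}.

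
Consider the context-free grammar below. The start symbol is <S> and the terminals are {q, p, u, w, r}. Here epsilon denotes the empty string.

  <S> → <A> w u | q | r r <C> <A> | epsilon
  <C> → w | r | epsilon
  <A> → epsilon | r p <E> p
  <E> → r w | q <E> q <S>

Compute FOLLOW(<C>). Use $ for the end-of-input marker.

FIRST(<C>): from <C>→w we get {w}; from <C>→r we get {r}; from <C>→epsilon we get {epsilon}. So FIRST(<C>) = {epsilon, r, w}.
FIRST(<A>): from <A>→epsilon we get {epsilon}; from <A>→r p <E> p we get {r}. So FIRST(<A>) = {epsilon, r}.
FIRST(<E>): from <E>→r w we get {r}; from <E>→q <E> q <S> we get {q}. So FIRST(<E>) = {q, r}.
FIRST(<S>): from <S>→<A> w u we get {r, w}; from <S>→q we get {q}; from <S>→r r <C> <A> we get {r}; from <S>→epsilon we get {epsilon}. So FIRST(<S>) = {epsilon, q, r, w}.
FOLLOW(<S>) includes $ since <S> is the start symbol.
FOLLOW(<E>): in <A>→r p <E> p, <E> is followed by p with FIRST {p}; in <E>→q <E> q <S>, <E> is followed by q <S> with FIRST {q}. Thus FOLLOW(<E>) = {p, q}.
FOLLOW(<S>): in <E>→q <E> q <S>, the suffix after <S> is empty, so FOLLOW(<S>) ⊇ FOLLOW(<E>) = {p, q}. Thus FOLLOW(<S>) = {$, p, q}.
FOLLOW(<C>): in <S>→r r <C> <A>, <C> is followed by <A> with FIRST {epsilon, r}; in <S>→r r <C> <A>, the suffix after <C> is nullable, so FOLLOW(<C>) ⊇ FOLLOW(<S>) = {$, p, q}. Thus FOLLOW(<C>) = {$, p, q, r}.
FOLLOW(<A>): in <S>→<A> w u, <A> is followed by w u with FIRST {w}; in <S>→r r <C> <A>, the suffix after <A> is empty, so FOLLOW(<A>) ⊇ FOLLOW(<S>) = {$, p, q}. Thus FOLLOW(<A>) = {$, p, q, w}.

{$, p, q, r}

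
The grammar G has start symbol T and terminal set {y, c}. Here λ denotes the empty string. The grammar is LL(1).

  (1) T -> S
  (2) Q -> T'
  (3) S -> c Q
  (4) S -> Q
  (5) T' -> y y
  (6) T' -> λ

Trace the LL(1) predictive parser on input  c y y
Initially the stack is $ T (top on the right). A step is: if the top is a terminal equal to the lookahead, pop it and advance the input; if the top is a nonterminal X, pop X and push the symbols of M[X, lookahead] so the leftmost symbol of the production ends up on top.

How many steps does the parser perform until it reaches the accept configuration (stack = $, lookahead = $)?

7

     Stack  Input    Action
  1  $ T    c y y $  expand T -> S
  2  $ S    c y y $  expand S -> c Q
  3  $ Q c  c y y $  match c
  4  $ Q    y y $    expand Q -> T'
  5  $ T'   y y $    expand T' -> y y
  6  $ y y  y y $    match y
  7  $ y    y $      match y
Accept reached after 7 steps.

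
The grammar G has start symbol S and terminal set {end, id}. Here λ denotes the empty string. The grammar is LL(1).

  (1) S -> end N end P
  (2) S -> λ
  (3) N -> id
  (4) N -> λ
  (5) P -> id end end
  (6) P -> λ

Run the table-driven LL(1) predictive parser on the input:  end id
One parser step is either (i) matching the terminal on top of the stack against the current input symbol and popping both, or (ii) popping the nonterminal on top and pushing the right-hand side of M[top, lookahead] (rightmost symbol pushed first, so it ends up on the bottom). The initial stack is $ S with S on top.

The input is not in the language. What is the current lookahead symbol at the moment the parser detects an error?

$

     Stack          Input     Action
  1  $ S            end id $  expand S -> end N end P
  2  $ P end N end  end id $  match end
  3  $ P end N      id $      expand N -> id
  4  $ P end id     id $      match id
  5  $ P end        $         error: top is terminal end but lookahead is $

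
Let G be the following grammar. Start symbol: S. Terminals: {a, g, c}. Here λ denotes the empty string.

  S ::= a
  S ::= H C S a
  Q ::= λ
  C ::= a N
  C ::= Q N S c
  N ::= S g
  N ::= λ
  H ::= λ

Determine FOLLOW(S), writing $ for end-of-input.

FIRST(Q): from Q::=λ we get {λ}. So FIRST(Q) = {λ}.
FIRST(H): from H::=λ we get {λ}. So FIRST(H) = {λ}.
FIRST(S): from S::=a we get {a}; from S::=H C S a we get {a}. So FIRST(S) = {a}.
FIRST(N): from N::=S g we get {a}; from N::=λ we get {λ}. So FIRST(N) = {λ, a}.
FIRST(C): from C::=a N we get {a}; from C::=Q N S c we get {a}. So FIRST(C) = {a}.
FOLLOW(S) includes $ since S is the start symbol.
FOLLOW(S): in S::=H C S a, S is followed by a with FIRST {a}; in C::=Q N S c, S is followed by c with FIRST {c}; in N::=S g, S is followed by g with FIRST {g}. Thus FOLLOW(S) = {$, a, c, g}.
FOLLOW(Q): in C::=Q N S c, Q is followed by N S c with FIRST {a}. Thus FOLLOW(Q) = {a}.
FOLLOW(C): in S::=H C S a, C is followed by S a with FIRST {a}. Thus FOLLOW(C) = {a}.
FOLLOW(N): in C::=a N, the suffix after N is empty, so FOLLOW(N) ⊇ FOLLOW(C) = {a}; in C::=Q N S c, N is followed by S c with FIRST {a}. Thus FOLLOW(N) = {a}.
FOLLOW(H): in S::=H C S a, H is followed by C S a with FIRST {a}. Thus FOLLOW(H) = {a}.

{$, a, c, g}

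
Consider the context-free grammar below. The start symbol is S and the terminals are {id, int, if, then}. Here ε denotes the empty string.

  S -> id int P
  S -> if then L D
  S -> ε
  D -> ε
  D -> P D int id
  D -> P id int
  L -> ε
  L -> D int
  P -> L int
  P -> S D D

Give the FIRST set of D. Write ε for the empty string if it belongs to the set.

FIRST(S): from S->id int P we get {id}; from S->if then L D we get {if}; from S->ε we get {ε}. So FIRST(S) = {ε, id, if}.
FIRST(D): from D->ε we get {ε}; from D->P D int id we get {id, if, int}; from D->P id int we get {id, if, int}. So FIRST(D) = {ε, id, if, int}.
FIRST(L): from L->ε we get {ε}; from L->D int we get {id, if, int}. So FIRST(L) = {ε, id, if, int}.
FIRST(P): from P->L int we get {id, if, int}; from P->S D D we get {ε, id, if, int}. So FIRST(P) = {ε, id, if, int}.

{ε, id, if, int}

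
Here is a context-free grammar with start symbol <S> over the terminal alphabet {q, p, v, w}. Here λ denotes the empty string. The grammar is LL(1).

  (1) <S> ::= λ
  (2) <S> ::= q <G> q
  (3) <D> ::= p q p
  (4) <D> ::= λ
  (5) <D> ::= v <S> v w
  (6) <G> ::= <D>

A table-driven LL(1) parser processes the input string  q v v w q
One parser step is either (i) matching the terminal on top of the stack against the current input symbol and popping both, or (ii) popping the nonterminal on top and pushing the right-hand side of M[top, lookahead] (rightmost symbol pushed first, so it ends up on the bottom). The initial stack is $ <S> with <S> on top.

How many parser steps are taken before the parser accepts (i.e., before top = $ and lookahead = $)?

9

     Stack          Input        Action
  1  $ <S>          q v v w q $  expand <S> ::= q <G> q
  2  $ q <G> q      q v v w q $  match q
  3  $ q <G>        v v w q $    expand <G> ::= <D>
  4  $ q <D>        v v w q $    expand <D> ::= v <S> v w
  5  $ q w v <S> v  v v w q $    match v
  6  $ q w v <S>    v w q $      expand <S> ::= λ
  7  $ q w v        v w q $      match v
  8  $ q w          w q $        match w
  9  $ q            q $          match q
Accept reached after 9 steps.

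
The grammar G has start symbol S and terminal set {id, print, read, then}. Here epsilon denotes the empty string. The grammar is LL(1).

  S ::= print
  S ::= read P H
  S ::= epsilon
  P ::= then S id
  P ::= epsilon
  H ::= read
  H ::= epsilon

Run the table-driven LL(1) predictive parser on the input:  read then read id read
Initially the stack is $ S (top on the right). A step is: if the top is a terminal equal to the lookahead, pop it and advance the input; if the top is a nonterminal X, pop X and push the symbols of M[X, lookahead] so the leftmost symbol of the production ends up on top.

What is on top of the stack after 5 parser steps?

step 1: stack=$ S  input=read then read id read $  — expand S ::= read P H
step 2: stack=$ H P read  input=read then read id read $  — match read
step 3: stack=$ H P  input=then read id read $  — expand P ::= then S id
step 4: stack=$ H id S then  input=then read id read $  — match then
step 5: stack=$ H id S  input=read id read $  — expand S ::= read P H
Stack after step 5: $ H id H P read (top = read).

read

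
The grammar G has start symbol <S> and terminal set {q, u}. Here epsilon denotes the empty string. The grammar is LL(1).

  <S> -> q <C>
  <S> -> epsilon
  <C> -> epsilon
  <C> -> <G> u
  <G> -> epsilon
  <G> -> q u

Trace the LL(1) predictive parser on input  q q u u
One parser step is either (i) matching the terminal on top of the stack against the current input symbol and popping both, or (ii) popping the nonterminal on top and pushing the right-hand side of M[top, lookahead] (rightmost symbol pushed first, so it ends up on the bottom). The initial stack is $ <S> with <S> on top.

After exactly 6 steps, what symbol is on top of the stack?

u

step 1: stack=$ <S>  input=q q u u $  — expand <S> -> q <C>
step 2: stack=$ <C> q  input=q q u u $  — match q
step 3: stack=$ <C>  input=q u u $  — expand <C> -> <G> u
step 4: stack=$ u <G>  input=q u u $  — expand <G> -> q u
step 5: stack=$ u u q  input=q u u $  — match q
step 6: stack=$ u u  input=u u $  — match u
Stack after step 6: $ u (top = u).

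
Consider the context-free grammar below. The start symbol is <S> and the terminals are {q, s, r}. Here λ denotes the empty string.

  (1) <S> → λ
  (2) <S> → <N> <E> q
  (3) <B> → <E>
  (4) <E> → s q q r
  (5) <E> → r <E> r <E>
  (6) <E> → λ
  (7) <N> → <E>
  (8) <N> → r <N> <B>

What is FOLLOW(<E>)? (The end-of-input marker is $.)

FIRST(<E>): from <E>→s q q r we get {s}; from <E>→r <E> r <E> we get {r}; from <E>→λ we get {λ}. So FIRST(<E>) = {λ, r, s}.
FIRST(<B>): from <B>→<E> we get {λ, r, s}. So FIRST(<B>) = {λ, r, s}.
FIRST(<N>): from <N>→<E> we get {λ, r, s}; from <N>→r <N> <B> we get {r}. So FIRST(<N>) = {λ, r, s}.
FIRST(<S>): from <S>→λ we get {λ}; from <S>→<N> <E> q we get {q, r, s}. So FIRST(<S>) = {λ, q, r, s}.
FOLLOW(<S>) includes $ since <S> is the start symbol.
FOLLOW(<S>): <S> appears on no right-hand side. Thus FOLLOW(<S>) = {$}.
FOLLOW(<N>): in <S>→<N> <E> q, <N> is followed by <E> q with FIRST {q, r, s}; in <N>→r <N> <B>, <N> is followed by <B> with FIRST {λ, r, s}; in <N>→r <N> <B>, the suffix after <N> is nullable (adds nothing new). Thus FOLLOW(<N>) = {q, r, s}.
FOLLOW(<B>): in <N>→r <N> <B>, the suffix after <B> is empty, so FOLLOW(<B>) ⊇ FOLLOW(<N>) = {q, r, s}. Thus FOLLOW(<B>) = {q, r, s}.
FOLLOW(<E>): in <S>→<N> <E> q, <E> is followed by q with FIRST {q}; in <B>→<E>, the suffix after <E> is empty, so FOLLOW(<E>) ⊇ FOLLOW(<B>) = {q, r, s}; in <E>→r <E> r <E> (occurrence 1), <E> is followed by r <E> with FIRST {r}; in <E>→r <E> r <E> (occurrence 2), the suffix after <E> is empty (adds nothing new); in <N>→<E>, the suffix after <E> is empty, so FOLLOW(<E>) ⊇ FOLLOW(<N>) = {q, r, s}. Thus FOLLOW(<E>) = {q, r, s}.

{q, r, s}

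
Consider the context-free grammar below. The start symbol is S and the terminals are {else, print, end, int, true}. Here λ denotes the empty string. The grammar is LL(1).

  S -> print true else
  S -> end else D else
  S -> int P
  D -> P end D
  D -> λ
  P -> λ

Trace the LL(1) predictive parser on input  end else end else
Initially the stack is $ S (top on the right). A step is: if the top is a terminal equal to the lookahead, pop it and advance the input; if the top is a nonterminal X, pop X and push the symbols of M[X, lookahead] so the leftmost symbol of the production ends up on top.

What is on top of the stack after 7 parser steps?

else

step 1: stack=$ S  input=end else end else $  — expand S -> end else D else
step 2: stack=$ else D else end  input=end else end else $  — match end
step 3: stack=$ else D else  input=else end else $  — match else
step 4: stack=$ else D  input=end else $  — expand D -> P end D
step 5: stack=$ else D end P  input=end else $  — expand P -> λ
step 6: stack=$ else D end  input=end else $  — match end
step 7: stack=$ else D  input=else $  — expand D -> λ
Stack after step 7: $ else (top = else).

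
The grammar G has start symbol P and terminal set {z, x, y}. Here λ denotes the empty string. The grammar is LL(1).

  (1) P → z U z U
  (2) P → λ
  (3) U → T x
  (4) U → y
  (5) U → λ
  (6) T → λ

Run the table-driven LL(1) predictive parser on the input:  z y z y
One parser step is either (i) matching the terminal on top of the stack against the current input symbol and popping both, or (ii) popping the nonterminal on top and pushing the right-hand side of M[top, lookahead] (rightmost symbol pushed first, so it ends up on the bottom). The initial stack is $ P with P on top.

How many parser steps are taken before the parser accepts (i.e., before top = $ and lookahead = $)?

     Stack      Input      Action
  1  $ P        z y z y $  expand P → z U z U
  2  $ U z U z  z y z y $  match z
  3  $ U z U    y z y $    expand U → y
  4  $ U z y    y z y $    match y
  5  $ U z      z y $      match z
  6  $ U        y $        expand U → y
  7  $ y        y $        match y
Accept reached after 7 steps.

7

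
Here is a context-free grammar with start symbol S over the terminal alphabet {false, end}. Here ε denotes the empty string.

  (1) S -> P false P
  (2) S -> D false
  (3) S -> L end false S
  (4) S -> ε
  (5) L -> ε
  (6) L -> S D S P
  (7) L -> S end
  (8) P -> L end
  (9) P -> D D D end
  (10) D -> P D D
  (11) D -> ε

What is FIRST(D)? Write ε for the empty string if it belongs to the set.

FIRST(S): from S->P false P we get {end, false}; from S->D false we get {end, false}; from S->L end false S we get {end, false}; from S->ε we get {ε}. So FIRST(S) = {ε, end, false}.
FIRST(L): from L->ε we get {ε}; from L->S D S P we get {end, false}; from L->S end we get {end, false}. So FIRST(L) = {ε, end, false}.
FIRST(P): from P->L end we get {end, false}; from P->D D D end we get {end, false}. So FIRST(P) = {end, false}.
FIRST(D): from D->P D D we get {end, false}; from D->ε we get {ε}. So FIRST(D) = {ε, end, false}.

{ε, end, false}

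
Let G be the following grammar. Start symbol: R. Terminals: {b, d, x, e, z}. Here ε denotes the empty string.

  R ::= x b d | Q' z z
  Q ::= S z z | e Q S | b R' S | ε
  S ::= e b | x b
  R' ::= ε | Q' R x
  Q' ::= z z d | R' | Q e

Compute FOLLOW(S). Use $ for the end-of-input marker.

{e, x, z}

FIRST(S): from S::=e b we get {e}; from S::=x b we get {x}. So FIRST(S) = {e, x}.
FIRST(Q): from Q::=S z z we get {e, x}; from Q::=e Q S we get {e}; from Q::=b R' S we get {b}; from Q::=ε we get {ε}. So FIRST(Q) = {ε, b, e, x}.
FIRST(R): from R::=x b d we get {x}; from R::=Q' z z we get {b, e, x, z}. So FIRST(R) = {b, e, x, z}.
FIRST(R'): from R'::=ε we get {ε}; from R'::=Q' R x we get {b, e, x, z}. So FIRST(R') = {ε, b, e, x, z}.
FIRST(Q'): from Q'::=z z d we get {z}; from Q'::=R' we get {ε, b, e, x, z}; from Q'::=Q e we get {b, e, x}. So FIRST(Q') = {ε, b, e, x, z}.
FOLLOW(R) includes $ since R is the start symbol.
FOLLOW(R): in R'::=Q' R x, R is followed by x with FIRST {x}. Thus FOLLOW(R) = {$, x}.
FOLLOW(Q): in Q::=e Q S, Q is followed by S with FIRST {e, x}; in Q'::=Q e, Q is followed by e with FIRST {e}. Thus FOLLOW(Q) = {e, x}.
FOLLOW(S): in Q::=S z z, S is followed by z z with FIRST {z}; in Q::=e Q S, the suffix after S is empty, so FOLLOW(S) ⊇ FOLLOW(Q) = {e, x}; in Q::=b R' S, the suffix after S is empty, so FOLLOW(S) ⊇ FOLLOW(Q) = {e, x}. Thus FOLLOW(S) = {e, x, z}.
FOLLOW(Q'): in R::=Q' z z, Q' is followed by z z with FIRST {z}; in R'::=Q' R x, Q' is followed by R x with FIRST {b, e, x, z}. Thus FOLLOW(Q') = {b, e, x, z}.
FOLLOW(R'): in Q::=b R' S, R' is followed by S with FIRST {e, x}; in Q'::=R', the suffix after R' is empty, so FOLLOW(R') ⊇ FOLLOW(Q') = {b, e, x, z}. Thus FOLLOW(R') = {b, e, x, z}.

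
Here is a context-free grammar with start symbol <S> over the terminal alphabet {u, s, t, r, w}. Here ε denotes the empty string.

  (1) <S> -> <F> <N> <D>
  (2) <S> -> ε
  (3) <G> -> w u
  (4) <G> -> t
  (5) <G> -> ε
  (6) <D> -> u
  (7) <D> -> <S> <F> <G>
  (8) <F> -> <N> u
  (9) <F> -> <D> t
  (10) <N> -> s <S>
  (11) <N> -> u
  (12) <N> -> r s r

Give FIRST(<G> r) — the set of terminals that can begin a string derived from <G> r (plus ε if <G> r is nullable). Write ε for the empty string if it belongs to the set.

{r, t, w}

FIRST(<G>) = {ε, t, w}
FIRST(<N>) = {r, s, u}
FIRST(<S>) = {ε, r, s, u}  (via <F> <N> <D>)
FIRST(<D>) = {r, s, u}  (via <S> <F> <G>)
FIRST(<F>) = {r, s, u}  (via <N> u, <D> t)
FIRST(<G> r): take FIRST of each symbol in turn, carrying on past any symbol whose FIRST contains ε; result {r, t, w}.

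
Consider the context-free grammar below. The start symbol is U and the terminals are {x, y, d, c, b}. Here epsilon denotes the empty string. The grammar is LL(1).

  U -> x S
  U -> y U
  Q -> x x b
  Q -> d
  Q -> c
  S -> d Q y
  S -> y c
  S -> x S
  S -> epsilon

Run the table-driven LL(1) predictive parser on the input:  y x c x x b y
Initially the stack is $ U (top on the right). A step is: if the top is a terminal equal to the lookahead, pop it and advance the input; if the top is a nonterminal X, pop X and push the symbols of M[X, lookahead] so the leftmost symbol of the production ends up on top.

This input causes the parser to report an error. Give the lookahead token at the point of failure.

c

step 1: stack=$ U  input=y x c x x b y $  — expand U -> y U
step 2: stack=$ U y  input=y x c x x b y $  — match y
step 3: stack=$ U  input=x c x x b y $  — expand U -> x S
step 4: stack=$ S x  input=x c x x b y $  — match x
step 5: stack=$ S  input=c x x b y $  — error: M[S, c] is empty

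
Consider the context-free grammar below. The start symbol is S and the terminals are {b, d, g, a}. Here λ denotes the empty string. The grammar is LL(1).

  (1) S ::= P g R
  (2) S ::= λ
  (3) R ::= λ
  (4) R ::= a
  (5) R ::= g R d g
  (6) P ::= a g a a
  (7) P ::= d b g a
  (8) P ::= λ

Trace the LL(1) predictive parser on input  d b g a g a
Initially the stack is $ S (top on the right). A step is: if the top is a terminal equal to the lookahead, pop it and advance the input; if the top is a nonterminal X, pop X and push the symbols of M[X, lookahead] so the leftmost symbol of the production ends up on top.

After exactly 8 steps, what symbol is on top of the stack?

step 1: stack=$ S  input=d b g a g a $  — expand S ::= P g R
step 2: stack=$ R g P  input=d b g a g a $  — expand P ::= d b g a
step 3: stack=$ R g a g b d  input=d b g a g a $  — match d
step 4: stack=$ R g a g b  input=b g a g a $  — match b
step 5: stack=$ R g a g  input=g a g a $  — match g
step 6: stack=$ R g a  input=a g a $  — match a
step 7: stack=$ R g  input=g a $  — match g
step 8: stack=$ R  input=a $  — expand R ::= a
Stack after step 8: $ a (top = a).

a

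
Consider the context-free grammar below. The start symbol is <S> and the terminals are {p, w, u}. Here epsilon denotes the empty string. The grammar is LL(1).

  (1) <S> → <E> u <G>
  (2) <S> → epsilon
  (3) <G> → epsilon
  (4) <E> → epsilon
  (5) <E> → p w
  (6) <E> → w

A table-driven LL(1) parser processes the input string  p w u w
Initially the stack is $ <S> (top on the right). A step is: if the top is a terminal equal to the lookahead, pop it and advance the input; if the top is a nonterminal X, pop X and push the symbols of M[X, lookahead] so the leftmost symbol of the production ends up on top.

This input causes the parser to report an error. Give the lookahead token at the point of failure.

w

step 1: stack=$ <S>  input=p w u w $  — expand <S> → <E> u <G>
step 2: stack=$ <G> u <E>  input=p w u w $  — expand <E> → p w
step 3: stack=$ <G> u w p  input=p w u w $  — match p
step 4: stack=$ <G> u w  input=w u w $  — match w
step 5: stack=$ <G> u  input=u w $  — match u
step 6: stack=$ <G>  input=w $  — error: M[<G>, w] is empty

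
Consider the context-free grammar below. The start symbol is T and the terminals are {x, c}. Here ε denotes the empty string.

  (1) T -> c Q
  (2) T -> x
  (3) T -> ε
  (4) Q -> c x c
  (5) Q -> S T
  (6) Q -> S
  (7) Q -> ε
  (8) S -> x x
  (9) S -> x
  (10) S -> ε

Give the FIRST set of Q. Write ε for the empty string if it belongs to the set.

{ε, c, x}

FIRST(T): from T->c Q we get {c}; from T->x we get {x}; from T->ε we get {ε}. So FIRST(T) = {ε, c, x}.
FIRST(S): from S->x x we get {x}; from S->x we get {x}; from S->ε we get {ε}. So FIRST(S) = {ε, x}.
FIRST(Q): from Q->c x c we get {c}; from Q->S T we get {ε, c, x}; from Q->S we get {ε, x}; from Q->ε we get {ε}. So FIRST(Q) = {ε, c, x}.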